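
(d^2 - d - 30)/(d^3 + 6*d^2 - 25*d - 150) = (d - 6)/(d^2 + d - 30)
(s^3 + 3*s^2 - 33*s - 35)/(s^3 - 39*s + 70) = (s + 1)/(s - 2)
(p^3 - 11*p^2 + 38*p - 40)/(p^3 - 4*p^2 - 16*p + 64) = (p^2 - 7*p + 10)/(p^2 - 16)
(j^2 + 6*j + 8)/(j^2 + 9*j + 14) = (j + 4)/(j + 7)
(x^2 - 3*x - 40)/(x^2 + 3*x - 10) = (x - 8)/(x - 2)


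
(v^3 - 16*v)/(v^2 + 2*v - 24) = v*(v + 4)/(v + 6)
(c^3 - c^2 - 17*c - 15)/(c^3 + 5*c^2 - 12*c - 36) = (c^3 - c^2 - 17*c - 15)/(c^3 + 5*c^2 - 12*c - 36)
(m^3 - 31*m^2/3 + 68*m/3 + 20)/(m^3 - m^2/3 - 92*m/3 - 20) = (m - 5)/(m + 5)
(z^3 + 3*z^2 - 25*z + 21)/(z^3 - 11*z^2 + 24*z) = (z^2 + 6*z - 7)/(z*(z - 8))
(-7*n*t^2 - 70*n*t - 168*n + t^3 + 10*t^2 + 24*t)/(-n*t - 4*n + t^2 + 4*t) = (-7*n*t - 42*n + t^2 + 6*t)/(-n + t)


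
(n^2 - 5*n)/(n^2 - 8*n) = (n - 5)/(n - 8)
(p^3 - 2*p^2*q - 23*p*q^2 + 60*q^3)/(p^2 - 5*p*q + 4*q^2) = (p^2 + 2*p*q - 15*q^2)/(p - q)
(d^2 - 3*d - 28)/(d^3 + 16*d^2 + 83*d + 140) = (d - 7)/(d^2 + 12*d + 35)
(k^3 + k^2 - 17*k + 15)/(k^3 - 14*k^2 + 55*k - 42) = (k^2 + 2*k - 15)/(k^2 - 13*k + 42)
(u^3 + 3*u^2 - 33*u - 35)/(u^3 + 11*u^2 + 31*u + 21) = (u - 5)/(u + 3)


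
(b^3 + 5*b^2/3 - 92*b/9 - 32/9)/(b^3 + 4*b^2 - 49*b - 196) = (9*b^2 - 21*b - 8)/(9*(b^2 - 49))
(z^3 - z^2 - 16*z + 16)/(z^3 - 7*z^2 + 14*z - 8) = (z + 4)/(z - 2)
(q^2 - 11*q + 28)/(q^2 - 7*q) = (q - 4)/q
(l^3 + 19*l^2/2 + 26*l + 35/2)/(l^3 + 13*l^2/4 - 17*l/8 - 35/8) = 4*(l + 5)/(4*l - 5)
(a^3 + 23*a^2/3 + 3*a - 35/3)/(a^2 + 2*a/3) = (3*a^3 + 23*a^2 + 9*a - 35)/(a*(3*a + 2))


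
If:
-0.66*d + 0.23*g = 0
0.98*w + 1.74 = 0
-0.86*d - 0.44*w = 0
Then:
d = 0.91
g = 2.61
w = -1.78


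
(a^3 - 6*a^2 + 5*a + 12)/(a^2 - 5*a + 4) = (a^2 - 2*a - 3)/(a - 1)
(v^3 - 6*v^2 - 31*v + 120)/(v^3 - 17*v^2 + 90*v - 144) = (v + 5)/(v - 6)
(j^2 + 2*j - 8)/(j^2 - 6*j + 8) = (j + 4)/(j - 4)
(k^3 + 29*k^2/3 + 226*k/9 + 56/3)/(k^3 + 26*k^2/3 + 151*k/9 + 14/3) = (3*k + 4)/(3*k + 1)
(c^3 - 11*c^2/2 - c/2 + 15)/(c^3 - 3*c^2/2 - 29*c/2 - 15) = (c - 2)/(c + 2)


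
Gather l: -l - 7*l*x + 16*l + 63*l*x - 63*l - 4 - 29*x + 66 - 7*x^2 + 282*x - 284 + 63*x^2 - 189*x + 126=l*(56*x - 48) + 56*x^2 + 64*x - 96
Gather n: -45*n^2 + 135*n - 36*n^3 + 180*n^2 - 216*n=-36*n^3 + 135*n^2 - 81*n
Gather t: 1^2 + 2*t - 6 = 2*t - 5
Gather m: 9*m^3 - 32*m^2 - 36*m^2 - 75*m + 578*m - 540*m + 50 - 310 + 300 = 9*m^3 - 68*m^2 - 37*m + 40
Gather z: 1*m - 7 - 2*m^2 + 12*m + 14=-2*m^2 + 13*m + 7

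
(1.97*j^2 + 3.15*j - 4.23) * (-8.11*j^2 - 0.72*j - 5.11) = -15.9767*j^4 - 26.9649*j^3 + 21.9706*j^2 - 13.0509*j + 21.6153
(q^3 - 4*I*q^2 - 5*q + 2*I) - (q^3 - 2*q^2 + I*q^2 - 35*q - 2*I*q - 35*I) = 2*q^2 - 5*I*q^2 + 30*q + 2*I*q + 37*I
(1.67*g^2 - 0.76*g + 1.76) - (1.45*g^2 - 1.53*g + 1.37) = 0.22*g^2 + 0.77*g + 0.39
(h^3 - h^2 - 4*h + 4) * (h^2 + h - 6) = h^5 - 11*h^3 + 6*h^2 + 28*h - 24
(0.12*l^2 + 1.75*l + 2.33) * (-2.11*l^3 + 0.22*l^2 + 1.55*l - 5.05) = -0.2532*l^5 - 3.6661*l^4 - 4.3453*l^3 + 2.6191*l^2 - 5.226*l - 11.7665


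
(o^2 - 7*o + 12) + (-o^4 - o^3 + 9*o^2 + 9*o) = -o^4 - o^3 + 10*o^2 + 2*o + 12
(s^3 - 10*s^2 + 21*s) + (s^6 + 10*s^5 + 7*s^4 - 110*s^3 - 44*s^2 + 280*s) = s^6 + 10*s^5 + 7*s^4 - 109*s^3 - 54*s^2 + 301*s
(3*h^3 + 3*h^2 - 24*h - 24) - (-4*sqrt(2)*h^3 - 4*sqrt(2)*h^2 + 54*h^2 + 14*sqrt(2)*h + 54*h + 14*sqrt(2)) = 3*h^3 + 4*sqrt(2)*h^3 - 51*h^2 + 4*sqrt(2)*h^2 - 78*h - 14*sqrt(2)*h - 24 - 14*sqrt(2)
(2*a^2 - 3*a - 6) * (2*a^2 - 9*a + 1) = 4*a^4 - 24*a^3 + 17*a^2 + 51*a - 6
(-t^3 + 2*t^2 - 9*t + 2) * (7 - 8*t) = 8*t^4 - 23*t^3 + 86*t^2 - 79*t + 14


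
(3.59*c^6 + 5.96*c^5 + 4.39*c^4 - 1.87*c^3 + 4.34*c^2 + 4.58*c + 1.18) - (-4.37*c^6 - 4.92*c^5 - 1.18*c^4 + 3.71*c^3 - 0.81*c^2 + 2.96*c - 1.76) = 7.96*c^6 + 10.88*c^5 + 5.57*c^4 - 5.58*c^3 + 5.15*c^2 + 1.62*c + 2.94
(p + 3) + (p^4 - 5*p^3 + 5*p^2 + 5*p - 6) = p^4 - 5*p^3 + 5*p^2 + 6*p - 3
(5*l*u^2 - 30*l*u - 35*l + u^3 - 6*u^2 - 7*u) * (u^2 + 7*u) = 5*l*u^4 + 5*l*u^3 - 245*l*u^2 - 245*l*u + u^5 + u^4 - 49*u^3 - 49*u^2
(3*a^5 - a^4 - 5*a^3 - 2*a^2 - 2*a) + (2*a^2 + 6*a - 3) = 3*a^5 - a^4 - 5*a^3 + 4*a - 3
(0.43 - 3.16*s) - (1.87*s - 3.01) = 3.44 - 5.03*s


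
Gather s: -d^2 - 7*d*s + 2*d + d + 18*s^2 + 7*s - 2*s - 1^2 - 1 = -d^2 + 3*d + 18*s^2 + s*(5 - 7*d) - 2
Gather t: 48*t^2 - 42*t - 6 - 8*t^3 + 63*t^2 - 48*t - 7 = -8*t^3 + 111*t^2 - 90*t - 13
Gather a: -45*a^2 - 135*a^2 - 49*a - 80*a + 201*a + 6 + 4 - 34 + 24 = -180*a^2 + 72*a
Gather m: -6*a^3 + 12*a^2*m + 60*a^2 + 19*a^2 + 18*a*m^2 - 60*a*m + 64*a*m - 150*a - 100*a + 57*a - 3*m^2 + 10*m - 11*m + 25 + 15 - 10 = -6*a^3 + 79*a^2 - 193*a + m^2*(18*a - 3) + m*(12*a^2 + 4*a - 1) + 30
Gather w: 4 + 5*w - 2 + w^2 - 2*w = w^2 + 3*w + 2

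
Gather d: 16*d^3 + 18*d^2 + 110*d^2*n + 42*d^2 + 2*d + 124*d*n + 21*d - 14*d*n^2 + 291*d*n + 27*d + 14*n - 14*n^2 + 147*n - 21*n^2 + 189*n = 16*d^3 + d^2*(110*n + 60) + d*(-14*n^2 + 415*n + 50) - 35*n^2 + 350*n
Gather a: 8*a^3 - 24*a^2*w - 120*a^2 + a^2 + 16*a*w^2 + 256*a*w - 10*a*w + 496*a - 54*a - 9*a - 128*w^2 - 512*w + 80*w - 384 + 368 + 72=8*a^3 + a^2*(-24*w - 119) + a*(16*w^2 + 246*w + 433) - 128*w^2 - 432*w + 56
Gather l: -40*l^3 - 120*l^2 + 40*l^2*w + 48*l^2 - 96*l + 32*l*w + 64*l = -40*l^3 + l^2*(40*w - 72) + l*(32*w - 32)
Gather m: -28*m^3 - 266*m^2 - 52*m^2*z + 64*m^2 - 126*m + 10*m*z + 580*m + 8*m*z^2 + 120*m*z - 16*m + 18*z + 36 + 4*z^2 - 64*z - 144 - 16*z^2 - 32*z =-28*m^3 + m^2*(-52*z - 202) + m*(8*z^2 + 130*z + 438) - 12*z^2 - 78*z - 108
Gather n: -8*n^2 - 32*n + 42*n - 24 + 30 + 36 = -8*n^2 + 10*n + 42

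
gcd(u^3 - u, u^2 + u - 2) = u - 1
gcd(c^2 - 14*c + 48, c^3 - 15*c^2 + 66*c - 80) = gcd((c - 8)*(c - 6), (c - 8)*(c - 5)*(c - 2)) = c - 8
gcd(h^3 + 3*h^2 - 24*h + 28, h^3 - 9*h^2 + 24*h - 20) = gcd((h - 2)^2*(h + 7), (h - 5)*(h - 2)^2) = h^2 - 4*h + 4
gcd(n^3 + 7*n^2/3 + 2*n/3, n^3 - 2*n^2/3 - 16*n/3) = n^2 + 2*n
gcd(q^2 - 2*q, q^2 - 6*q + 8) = q - 2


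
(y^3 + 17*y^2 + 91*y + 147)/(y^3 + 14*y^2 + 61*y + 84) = (y + 7)/(y + 4)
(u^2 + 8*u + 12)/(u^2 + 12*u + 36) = (u + 2)/(u + 6)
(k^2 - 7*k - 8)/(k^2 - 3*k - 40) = (k + 1)/(k + 5)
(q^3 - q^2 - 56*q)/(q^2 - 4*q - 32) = q*(q + 7)/(q + 4)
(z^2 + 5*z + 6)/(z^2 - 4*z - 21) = (z + 2)/(z - 7)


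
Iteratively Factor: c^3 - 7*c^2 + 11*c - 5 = (c - 1)*(c^2 - 6*c + 5) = (c - 5)*(c - 1)*(c - 1)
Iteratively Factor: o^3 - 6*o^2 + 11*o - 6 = (o - 3)*(o^2 - 3*o + 2) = (o - 3)*(o - 1)*(o - 2)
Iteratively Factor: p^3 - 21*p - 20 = (p - 5)*(p^2 + 5*p + 4) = (p - 5)*(p + 4)*(p + 1)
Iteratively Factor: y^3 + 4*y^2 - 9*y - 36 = (y + 3)*(y^2 + y - 12) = (y - 3)*(y + 3)*(y + 4)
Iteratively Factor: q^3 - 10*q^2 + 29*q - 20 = (q - 5)*(q^2 - 5*q + 4) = (q - 5)*(q - 1)*(q - 4)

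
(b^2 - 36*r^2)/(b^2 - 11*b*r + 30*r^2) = (-b - 6*r)/(-b + 5*r)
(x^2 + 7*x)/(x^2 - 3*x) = (x + 7)/(x - 3)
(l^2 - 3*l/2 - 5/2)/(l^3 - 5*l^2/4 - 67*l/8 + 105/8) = 4*(l + 1)/(4*l^2 + 5*l - 21)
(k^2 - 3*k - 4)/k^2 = 1 - 3/k - 4/k^2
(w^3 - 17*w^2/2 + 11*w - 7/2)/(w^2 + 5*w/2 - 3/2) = (w^2 - 8*w + 7)/(w + 3)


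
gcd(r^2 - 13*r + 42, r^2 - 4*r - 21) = r - 7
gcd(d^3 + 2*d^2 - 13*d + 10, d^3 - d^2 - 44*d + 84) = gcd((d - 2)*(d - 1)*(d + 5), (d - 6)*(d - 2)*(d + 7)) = d - 2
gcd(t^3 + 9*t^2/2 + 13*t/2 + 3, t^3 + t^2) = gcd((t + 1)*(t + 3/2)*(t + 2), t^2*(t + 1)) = t + 1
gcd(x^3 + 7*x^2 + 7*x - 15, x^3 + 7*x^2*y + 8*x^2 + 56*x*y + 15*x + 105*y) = x^2 + 8*x + 15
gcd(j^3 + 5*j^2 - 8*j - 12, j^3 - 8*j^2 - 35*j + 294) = j + 6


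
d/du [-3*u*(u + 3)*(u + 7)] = -9*u^2 - 60*u - 63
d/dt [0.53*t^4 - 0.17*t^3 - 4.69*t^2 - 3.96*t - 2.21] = 2.12*t^3 - 0.51*t^2 - 9.38*t - 3.96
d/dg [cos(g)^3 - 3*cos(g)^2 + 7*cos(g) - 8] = (-3*cos(g)^2 + 6*cos(g) - 7)*sin(g)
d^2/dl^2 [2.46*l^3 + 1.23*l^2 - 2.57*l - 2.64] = 14.76*l + 2.46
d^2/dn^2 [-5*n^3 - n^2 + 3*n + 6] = -30*n - 2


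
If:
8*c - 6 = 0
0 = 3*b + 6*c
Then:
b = -3/2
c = 3/4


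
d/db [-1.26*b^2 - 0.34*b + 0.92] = -2.52*b - 0.34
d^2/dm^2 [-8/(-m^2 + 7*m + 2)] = 16*(m^2 - 7*m - (2*m - 7)^2 - 2)/(-m^2 + 7*m + 2)^3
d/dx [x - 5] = 1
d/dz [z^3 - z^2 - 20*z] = 3*z^2 - 2*z - 20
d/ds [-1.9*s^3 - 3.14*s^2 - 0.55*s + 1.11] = -5.7*s^2 - 6.28*s - 0.55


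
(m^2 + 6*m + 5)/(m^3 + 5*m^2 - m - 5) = 1/(m - 1)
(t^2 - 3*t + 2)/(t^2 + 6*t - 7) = (t - 2)/(t + 7)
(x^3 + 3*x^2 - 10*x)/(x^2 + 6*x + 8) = x*(x^2 + 3*x - 10)/(x^2 + 6*x + 8)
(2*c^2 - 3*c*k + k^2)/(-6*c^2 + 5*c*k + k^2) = (-2*c + k)/(6*c + k)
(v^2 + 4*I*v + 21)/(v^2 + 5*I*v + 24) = (v + 7*I)/(v + 8*I)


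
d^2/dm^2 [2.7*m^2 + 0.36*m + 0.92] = 5.40000000000000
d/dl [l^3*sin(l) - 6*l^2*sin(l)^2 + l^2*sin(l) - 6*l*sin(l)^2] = l^3*cos(l) + 3*l^2*sin(l) - 6*l^2*sin(2*l) + l^2*cos(l) + 2*l*sin(l) + 6*sqrt(2)*l*cos(2*l + pi/4) - 6*l + 3*cos(2*l) - 3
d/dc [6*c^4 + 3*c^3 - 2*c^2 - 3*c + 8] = 24*c^3 + 9*c^2 - 4*c - 3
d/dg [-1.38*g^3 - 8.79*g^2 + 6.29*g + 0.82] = -4.14*g^2 - 17.58*g + 6.29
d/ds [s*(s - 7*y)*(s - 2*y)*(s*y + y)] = y*(4*s^3 - 27*s^2*y + 3*s^2 + 28*s*y^2 - 18*s*y + 14*y^2)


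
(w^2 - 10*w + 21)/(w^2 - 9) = (w - 7)/(w + 3)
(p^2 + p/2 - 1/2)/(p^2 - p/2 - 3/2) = (2*p - 1)/(2*p - 3)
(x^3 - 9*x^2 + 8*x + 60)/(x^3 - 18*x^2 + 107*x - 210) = (x + 2)/(x - 7)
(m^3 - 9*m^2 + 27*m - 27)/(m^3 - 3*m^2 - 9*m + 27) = (m - 3)/(m + 3)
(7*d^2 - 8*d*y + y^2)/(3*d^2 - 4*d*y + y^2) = (-7*d + y)/(-3*d + y)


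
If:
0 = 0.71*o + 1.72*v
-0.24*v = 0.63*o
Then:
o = 0.00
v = 0.00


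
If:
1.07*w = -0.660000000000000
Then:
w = -0.62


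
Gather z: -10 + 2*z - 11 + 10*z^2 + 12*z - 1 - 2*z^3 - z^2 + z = -2*z^3 + 9*z^2 + 15*z - 22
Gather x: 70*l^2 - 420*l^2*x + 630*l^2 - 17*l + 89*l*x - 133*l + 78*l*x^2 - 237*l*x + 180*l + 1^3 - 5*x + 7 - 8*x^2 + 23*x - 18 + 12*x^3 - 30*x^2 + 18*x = 700*l^2 + 30*l + 12*x^3 + x^2*(78*l - 38) + x*(-420*l^2 - 148*l + 36) - 10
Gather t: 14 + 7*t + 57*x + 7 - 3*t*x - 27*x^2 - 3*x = t*(7 - 3*x) - 27*x^2 + 54*x + 21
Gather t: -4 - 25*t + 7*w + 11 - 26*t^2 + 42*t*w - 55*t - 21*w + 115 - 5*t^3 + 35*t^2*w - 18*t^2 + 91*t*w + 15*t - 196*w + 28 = -5*t^3 + t^2*(35*w - 44) + t*(133*w - 65) - 210*w + 150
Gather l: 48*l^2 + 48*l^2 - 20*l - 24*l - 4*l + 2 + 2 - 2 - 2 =96*l^2 - 48*l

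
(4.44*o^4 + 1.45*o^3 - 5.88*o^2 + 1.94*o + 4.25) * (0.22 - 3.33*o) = -14.7852*o^5 - 3.8517*o^4 + 19.8994*o^3 - 7.7538*o^2 - 13.7257*o + 0.935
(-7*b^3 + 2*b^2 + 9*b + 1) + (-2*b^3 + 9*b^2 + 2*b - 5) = -9*b^3 + 11*b^2 + 11*b - 4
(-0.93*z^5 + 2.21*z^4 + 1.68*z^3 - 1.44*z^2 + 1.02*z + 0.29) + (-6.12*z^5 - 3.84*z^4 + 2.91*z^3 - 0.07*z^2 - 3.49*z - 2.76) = -7.05*z^5 - 1.63*z^4 + 4.59*z^3 - 1.51*z^2 - 2.47*z - 2.47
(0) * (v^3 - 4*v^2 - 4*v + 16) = 0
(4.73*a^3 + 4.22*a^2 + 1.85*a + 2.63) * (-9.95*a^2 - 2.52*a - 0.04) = -47.0635*a^5 - 53.9086*a^4 - 29.2311*a^3 - 30.9993*a^2 - 6.7016*a - 0.1052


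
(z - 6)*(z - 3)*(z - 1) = z^3 - 10*z^2 + 27*z - 18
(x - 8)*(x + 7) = x^2 - x - 56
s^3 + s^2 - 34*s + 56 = (s - 4)*(s - 2)*(s + 7)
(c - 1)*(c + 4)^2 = c^3 + 7*c^2 + 8*c - 16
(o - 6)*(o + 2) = o^2 - 4*o - 12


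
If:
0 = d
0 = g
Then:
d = 0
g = 0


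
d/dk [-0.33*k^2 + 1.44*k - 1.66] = 1.44 - 0.66*k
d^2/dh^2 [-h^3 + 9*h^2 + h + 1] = 18 - 6*h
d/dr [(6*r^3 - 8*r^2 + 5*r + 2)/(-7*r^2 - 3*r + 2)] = (-42*r^4 - 36*r^3 + 95*r^2 - 4*r + 16)/(49*r^4 + 42*r^3 - 19*r^2 - 12*r + 4)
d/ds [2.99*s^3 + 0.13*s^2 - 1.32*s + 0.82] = 8.97*s^2 + 0.26*s - 1.32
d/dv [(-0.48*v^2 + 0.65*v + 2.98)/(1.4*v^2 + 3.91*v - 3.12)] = (-2.7868*v^2 - 5.3488*v - 13.6798)/(1.96*v^4 + 10.948*v^3 + 6.5521*v^2 - 24.3984*v + 9.7344)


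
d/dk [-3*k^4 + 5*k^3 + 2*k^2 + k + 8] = -12*k^3 + 15*k^2 + 4*k + 1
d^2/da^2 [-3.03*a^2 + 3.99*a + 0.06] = -6.06000000000000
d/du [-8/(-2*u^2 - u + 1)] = 8*(-4*u - 1)/(2*u^2 + u - 1)^2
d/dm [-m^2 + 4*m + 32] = 4 - 2*m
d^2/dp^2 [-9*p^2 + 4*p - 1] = -18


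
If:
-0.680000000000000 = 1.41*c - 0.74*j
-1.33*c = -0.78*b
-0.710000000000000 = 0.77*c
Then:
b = -1.57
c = -0.92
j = -0.84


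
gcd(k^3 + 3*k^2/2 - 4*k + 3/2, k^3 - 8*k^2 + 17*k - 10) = k - 1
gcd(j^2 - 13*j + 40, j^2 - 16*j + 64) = j - 8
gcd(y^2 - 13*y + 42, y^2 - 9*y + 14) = y - 7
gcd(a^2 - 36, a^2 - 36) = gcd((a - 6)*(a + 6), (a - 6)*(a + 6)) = a^2 - 36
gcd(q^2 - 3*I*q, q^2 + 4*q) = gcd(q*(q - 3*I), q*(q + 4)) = q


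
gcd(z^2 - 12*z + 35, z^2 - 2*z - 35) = z - 7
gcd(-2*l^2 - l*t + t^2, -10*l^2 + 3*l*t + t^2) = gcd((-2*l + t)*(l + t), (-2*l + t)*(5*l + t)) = -2*l + t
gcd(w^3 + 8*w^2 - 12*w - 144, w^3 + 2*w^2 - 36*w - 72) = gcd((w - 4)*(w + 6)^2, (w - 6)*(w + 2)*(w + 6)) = w + 6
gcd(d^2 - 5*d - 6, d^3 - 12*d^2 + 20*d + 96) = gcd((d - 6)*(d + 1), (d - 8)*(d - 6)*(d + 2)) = d - 6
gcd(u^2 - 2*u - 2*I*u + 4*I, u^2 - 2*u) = u - 2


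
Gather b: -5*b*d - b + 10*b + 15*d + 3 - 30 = b*(9 - 5*d) + 15*d - 27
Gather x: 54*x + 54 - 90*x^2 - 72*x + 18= -90*x^2 - 18*x + 72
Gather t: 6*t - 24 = 6*t - 24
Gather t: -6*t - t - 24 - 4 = -7*t - 28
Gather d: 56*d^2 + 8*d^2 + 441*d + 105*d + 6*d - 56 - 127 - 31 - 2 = 64*d^2 + 552*d - 216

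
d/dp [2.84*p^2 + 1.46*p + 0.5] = 5.68*p + 1.46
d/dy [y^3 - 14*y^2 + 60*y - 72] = 3*y^2 - 28*y + 60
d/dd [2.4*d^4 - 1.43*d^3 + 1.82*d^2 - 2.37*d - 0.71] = 9.6*d^3 - 4.29*d^2 + 3.64*d - 2.37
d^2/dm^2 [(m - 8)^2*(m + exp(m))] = m^2*exp(m) - 12*m*exp(m) + 6*m + 34*exp(m) - 32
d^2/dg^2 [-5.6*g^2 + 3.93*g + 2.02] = -11.2000000000000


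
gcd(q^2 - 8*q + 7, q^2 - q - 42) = q - 7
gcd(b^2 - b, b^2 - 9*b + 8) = b - 1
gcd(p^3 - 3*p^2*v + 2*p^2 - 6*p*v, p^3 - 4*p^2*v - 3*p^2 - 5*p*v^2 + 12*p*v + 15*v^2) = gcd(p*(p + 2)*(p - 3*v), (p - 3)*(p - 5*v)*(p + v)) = 1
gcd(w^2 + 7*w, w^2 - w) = w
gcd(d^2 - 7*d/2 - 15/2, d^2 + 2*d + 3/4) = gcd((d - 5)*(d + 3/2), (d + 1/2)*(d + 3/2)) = d + 3/2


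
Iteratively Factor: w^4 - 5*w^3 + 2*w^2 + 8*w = (w - 4)*(w^3 - w^2 - 2*w) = (w - 4)*(w + 1)*(w^2 - 2*w) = (w - 4)*(w - 2)*(w + 1)*(w)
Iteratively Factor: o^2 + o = (o)*(o + 1)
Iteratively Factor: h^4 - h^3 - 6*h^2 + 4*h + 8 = (h - 2)*(h^3 + h^2 - 4*h - 4) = (h - 2)*(h + 1)*(h^2 - 4) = (h - 2)*(h + 1)*(h + 2)*(h - 2)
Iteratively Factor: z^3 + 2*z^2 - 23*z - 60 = (z + 3)*(z^2 - z - 20) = (z - 5)*(z + 3)*(z + 4)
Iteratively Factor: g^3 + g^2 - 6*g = (g - 2)*(g^2 + 3*g) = g*(g - 2)*(g + 3)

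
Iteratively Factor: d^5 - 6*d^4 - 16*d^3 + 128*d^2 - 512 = (d + 2)*(d^4 - 8*d^3 + 128*d - 256) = (d - 4)*(d + 2)*(d^3 - 4*d^2 - 16*d + 64) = (d - 4)*(d + 2)*(d + 4)*(d^2 - 8*d + 16) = (d - 4)^2*(d + 2)*(d + 4)*(d - 4)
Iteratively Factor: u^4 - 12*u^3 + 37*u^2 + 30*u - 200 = (u - 4)*(u^3 - 8*u^2 + 5*u + 50) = (u - 5)*(u - 4)*(u^2 - 3*u - 10) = (u - 5)^2*(u - 4)*(u + 2)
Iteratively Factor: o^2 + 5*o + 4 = (o + 4)*(o + 1)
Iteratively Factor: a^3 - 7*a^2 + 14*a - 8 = (a - 2)*(a^2 - 5*a + 4) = (a - 2)*(a - 1)*(a - 4)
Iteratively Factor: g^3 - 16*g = (g)*(g^2 - 16) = g*(g + 4)*(g - 4)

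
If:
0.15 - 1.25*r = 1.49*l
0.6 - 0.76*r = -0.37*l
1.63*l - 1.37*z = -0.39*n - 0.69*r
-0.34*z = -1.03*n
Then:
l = -0.40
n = -0.06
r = 0.60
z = -0.19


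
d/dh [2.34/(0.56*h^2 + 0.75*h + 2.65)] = (-2.6208*h - 1.755)/(0.56*h^2 + 0.75*h + 2.65)^2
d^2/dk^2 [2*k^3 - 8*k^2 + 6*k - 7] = 12*k - 16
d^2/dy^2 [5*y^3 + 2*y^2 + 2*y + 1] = 30*y + 4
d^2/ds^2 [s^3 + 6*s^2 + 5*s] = 6*s + 12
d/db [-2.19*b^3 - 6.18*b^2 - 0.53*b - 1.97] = -6.57*b^2 - 12.36*b - 0.53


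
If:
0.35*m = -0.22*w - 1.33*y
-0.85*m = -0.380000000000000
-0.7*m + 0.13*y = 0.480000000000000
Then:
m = 0.45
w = -37.59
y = 6.10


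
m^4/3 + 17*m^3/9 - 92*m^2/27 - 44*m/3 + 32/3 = (m/3 + 1)*(m - 8/3)*(m - 2/3)*(m + 6)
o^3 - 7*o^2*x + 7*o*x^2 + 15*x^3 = (o - 5*x)*(o - 3*x)*(o + x)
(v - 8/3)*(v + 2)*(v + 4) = v^3 + 10*v^2/3 - 8*v - 64/3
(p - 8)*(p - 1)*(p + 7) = p^3 - 2*p^2 - 55*p + 56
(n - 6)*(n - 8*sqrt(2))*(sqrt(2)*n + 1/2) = sqrt(2)*n^3 - 31*n^2/2 - 6*sqrt(2)*n^2 - 4*sqrt(2)*n + 93*n + 24*sqrt(2)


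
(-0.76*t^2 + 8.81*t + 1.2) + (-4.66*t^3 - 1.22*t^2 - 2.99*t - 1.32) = -4.66*t^3 - 1.98*t^2 + 5.82*t - 0.12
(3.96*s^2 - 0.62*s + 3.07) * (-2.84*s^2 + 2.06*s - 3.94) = -11.2464*s^4 + 9.9184*s^3 - 25.5984*s^2 + 8.767*s - 12.0958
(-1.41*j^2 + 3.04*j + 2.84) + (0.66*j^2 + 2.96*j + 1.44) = -0.75*j^2 + 6.0*j + 4.28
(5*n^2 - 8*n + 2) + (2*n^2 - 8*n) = 7*n^2 - 16*n + 2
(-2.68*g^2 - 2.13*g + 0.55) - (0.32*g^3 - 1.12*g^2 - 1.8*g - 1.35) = -0.32*g^3 - 1.56*g^2 - 0.33*g + 1.9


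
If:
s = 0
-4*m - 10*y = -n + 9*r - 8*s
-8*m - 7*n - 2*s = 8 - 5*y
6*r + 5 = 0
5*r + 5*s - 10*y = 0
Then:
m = 859/432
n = -401/108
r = -5/6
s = 0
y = -5/12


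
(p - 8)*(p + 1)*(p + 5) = p^3 - 2*p^2 - 43*p - 40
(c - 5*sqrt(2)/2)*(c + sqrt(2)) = c^2 - 3*sqrt(2)*c/2 - 5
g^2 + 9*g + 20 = (g + 4)*(g + 5)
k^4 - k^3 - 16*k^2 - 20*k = k*(k - 5)*(k + 2)^2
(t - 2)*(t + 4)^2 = t^3 + 6*t^2 - 32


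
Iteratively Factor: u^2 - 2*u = (u - 2)*(u)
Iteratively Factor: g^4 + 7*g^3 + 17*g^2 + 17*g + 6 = (g + 3)*(g^3 + 4*g^2 + 5*g + 2) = (g + 1)*(g + 3)*(g^2 + 3*g + 2) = (g + 1)*(g + 2)*(g + 3)*(g + 1)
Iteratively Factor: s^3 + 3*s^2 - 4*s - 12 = (s - 2)*(s^2 + 5*s + 6) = (s - 2)*(s + 3)*(s + 2)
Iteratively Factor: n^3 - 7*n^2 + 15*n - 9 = (n - 1)*(n^2 - 6*n + 9) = (n - 3)*(n - 1)*(n - 3)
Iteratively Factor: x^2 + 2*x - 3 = (x - 1)*(x + 3)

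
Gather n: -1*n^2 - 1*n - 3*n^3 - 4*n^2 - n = -3*n^3 - 5*n^2 - 2*n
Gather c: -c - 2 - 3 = -c - 5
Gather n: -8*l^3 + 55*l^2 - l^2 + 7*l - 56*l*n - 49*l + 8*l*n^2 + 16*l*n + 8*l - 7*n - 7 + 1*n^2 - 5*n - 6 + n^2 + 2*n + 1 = -8*l^3 + 54*l^2 - 34*l + n^2*(8*l + 2) + n*(-40*l - 10) - 12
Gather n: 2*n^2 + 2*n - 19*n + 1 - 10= 2*n^2 - 17*n - 9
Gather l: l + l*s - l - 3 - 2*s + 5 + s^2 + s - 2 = l*s + s^2 - s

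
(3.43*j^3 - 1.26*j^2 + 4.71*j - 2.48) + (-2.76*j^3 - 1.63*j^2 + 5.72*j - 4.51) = 0.67*j^3 - 2.89*j^2 + 10.43*j - 6.99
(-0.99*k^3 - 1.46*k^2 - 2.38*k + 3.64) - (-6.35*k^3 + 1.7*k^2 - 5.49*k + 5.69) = 5.36*k^3 - 3.16*k^2 + 3.11*k - 2.05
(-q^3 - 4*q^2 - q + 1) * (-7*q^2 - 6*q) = 7*q^5 + 34*q^4 + 31*q^3 - q^2 - 6*q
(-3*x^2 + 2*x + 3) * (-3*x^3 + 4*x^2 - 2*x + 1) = 9*x^5 - 18*x^4 + 5*x^3 + 5*x^2 - 4*x + 3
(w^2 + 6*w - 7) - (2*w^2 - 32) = -w^2 + 6*w + 25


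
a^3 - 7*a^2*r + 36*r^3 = (a - 6*r)*(a - 3*r)*(a + 2*r)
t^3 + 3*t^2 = t^2*(t + 3)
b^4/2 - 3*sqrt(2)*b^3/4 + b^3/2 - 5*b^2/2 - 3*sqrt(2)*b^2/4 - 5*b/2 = b*(b/2 + 1/2)*(b - 5*sqrt(2)/2)*(b + sqrt(2))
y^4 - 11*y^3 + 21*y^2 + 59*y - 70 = (y - 7)*(y - 5)*(y - 1)*(y + 2)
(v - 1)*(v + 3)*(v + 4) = v^3 + 6*v^2 + 5*v - 12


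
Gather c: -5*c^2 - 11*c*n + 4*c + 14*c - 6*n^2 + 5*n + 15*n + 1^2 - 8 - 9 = -5*c^2 + c*(18 - 11*n) - 6*n^2 + 20*n - 16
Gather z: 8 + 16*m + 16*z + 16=16*m + 16*z + 24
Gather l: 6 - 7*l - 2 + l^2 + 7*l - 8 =l^2 - 4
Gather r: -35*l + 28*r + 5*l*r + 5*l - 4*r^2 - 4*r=-30*l - 4*r^2 + r*(5*l + 24)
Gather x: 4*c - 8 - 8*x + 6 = 4*c - 8*x - 2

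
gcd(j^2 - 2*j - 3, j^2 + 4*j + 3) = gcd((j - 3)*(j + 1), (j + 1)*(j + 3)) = j + 1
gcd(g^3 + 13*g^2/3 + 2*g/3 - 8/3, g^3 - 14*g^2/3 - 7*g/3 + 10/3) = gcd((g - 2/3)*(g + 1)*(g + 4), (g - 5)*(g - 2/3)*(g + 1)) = g^2 + g/3 - 2/3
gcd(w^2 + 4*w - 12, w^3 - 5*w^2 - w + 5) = 1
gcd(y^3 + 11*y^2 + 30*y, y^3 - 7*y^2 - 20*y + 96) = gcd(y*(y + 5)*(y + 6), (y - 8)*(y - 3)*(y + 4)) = 1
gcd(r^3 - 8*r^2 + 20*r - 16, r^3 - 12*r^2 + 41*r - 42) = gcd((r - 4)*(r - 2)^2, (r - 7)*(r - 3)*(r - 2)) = r - 2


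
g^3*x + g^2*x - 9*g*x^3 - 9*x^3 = (g - 3*x)*(g + 3*x)*(g*x + x)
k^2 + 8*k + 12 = (k + 2)*(k + 6)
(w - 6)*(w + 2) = w^2 - 4*w - 12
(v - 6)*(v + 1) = v^2 - 5*v - 6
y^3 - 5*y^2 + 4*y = y*(y - 4)*(y - 1)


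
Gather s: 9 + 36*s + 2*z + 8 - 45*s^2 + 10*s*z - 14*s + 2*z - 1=-45*s^2 + s*(10*z + 22) + 4*z + 16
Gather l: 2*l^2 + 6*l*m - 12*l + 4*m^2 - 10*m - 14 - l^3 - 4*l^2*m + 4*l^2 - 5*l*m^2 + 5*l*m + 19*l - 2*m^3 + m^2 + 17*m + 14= -l^3 + l^2*(6 - 4*m) + l*(-5*m^2 + 11*m + 7) - 2*m^3 + 5*m^2 + 7*m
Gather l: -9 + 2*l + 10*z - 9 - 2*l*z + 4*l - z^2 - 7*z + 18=l*(6 - 2*z) - z^2 + 3*z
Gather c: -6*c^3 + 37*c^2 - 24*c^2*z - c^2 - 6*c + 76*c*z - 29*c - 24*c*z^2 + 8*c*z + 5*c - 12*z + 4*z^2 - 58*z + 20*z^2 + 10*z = -6*c^3 + c^2*(36 - 24*z) + c*(-24*z^2 + 84*z - 30) + 24*z^2 - 60*z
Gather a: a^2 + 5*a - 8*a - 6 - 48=a^2 - 3*a - 54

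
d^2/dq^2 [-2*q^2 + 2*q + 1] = -4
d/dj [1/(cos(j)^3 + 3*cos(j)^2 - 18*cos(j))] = 3*(sin(j) - 6*sin(j)/cos(j)^2 + 2*tan(j))/((cos(j) - 3)^2*(cos(j) + 6)^2)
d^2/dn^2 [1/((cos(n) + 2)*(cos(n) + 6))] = 2*(-2*sin(n)^4 + 9*sin(n)^2 + 63*cos(n) - 3*cos(3*n) + 45)/((cos(n) + 2)^3*(cos(n) + 6)^3)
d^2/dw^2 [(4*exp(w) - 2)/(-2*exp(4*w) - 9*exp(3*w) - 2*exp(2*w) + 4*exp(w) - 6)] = (-144*exp(8*w) - 664*exp(7*w) - 500*exp(6*w) + 1050*exp(5*w) + 876*exp(4*w) + 2280*exp(3*w) - 732*exp(2*w) - 160*exp(w) - 96)*exp(w)/(8*exp(12*w) + 108*exp(11*w) + 510*exp(10*w) + 897*exp(9*w) + 150*exp(8*w) - 312*exp(7*w) + 1274*exp(6*w) + 744*exp(5*w) - 912*exp(4*w) + 620*exp(3*w) + 504*exp(2*w) - 432*exp(w) + 216)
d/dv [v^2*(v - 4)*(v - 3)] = v*(4*v^2 - 21*v + 24)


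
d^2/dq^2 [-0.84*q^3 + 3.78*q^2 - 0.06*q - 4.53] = 7.56 - 5.04*q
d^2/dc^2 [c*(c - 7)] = 2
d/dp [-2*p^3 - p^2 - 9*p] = -6*p^2 - 2*p - 9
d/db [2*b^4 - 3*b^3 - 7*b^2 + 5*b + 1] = 8*b^3 - 9*b^2 - 14*b + 5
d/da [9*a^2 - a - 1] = 18*a - 1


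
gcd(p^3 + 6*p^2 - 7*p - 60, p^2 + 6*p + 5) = p + 5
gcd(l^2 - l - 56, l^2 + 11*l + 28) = l + 7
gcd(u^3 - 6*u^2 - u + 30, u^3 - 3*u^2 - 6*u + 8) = u + 2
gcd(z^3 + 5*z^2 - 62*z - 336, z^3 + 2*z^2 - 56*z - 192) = z^2 - 2*z - 48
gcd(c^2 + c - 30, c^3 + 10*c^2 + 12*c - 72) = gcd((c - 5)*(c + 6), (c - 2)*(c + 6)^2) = c + 6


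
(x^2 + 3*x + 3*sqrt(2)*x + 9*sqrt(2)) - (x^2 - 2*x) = 3*sqrt(2)*x + 5*x + 9*sqrt(2)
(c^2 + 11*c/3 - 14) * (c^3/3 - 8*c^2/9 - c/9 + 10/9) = c^5/3 + c^4/3 - 217*c^3/27 + 355*c^2/27 + 152*c/27 - 140/9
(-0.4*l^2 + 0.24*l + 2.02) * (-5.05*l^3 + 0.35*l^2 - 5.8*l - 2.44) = 2.02*l^5 - 1.352*l^4 - 7.797*l^3 + 0.291*l^2 - 12.3016*l - 4.9288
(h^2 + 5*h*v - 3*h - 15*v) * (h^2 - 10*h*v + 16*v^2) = h^4 - 5*h^3*v - 3*h^3 - 34*h^2*v^2 + 15*h^2*v + 80*h*v^3 + 102*h*v^2 - 240*v^3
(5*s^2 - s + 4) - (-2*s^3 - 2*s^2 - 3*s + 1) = 2*s^3 + 7*s^2 + 2*s + 3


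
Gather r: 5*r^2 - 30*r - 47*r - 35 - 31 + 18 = 5*r^2 - 77*r - 48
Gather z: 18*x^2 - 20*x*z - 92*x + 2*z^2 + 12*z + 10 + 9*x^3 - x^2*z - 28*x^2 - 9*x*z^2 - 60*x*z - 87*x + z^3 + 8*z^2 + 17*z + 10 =9*x^3 - 10*x^2 - 179*x + z^3 + z^2*(10 - 9*x) + z*(-x^2 - 80*x + 29) + 20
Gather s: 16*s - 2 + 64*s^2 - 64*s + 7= 64*s^2 - 48*s + 5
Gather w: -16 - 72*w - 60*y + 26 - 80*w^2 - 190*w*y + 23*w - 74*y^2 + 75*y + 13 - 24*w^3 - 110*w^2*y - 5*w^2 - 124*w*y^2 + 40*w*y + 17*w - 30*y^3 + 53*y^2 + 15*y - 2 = -24*w^3 + w^2*(-110*y - 85) + w*(-124*y^2 - 150*y - 32) - 30*y^3 - 21*y^2 + 30*y + 21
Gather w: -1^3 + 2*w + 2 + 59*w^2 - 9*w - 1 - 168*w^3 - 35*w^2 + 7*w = -168*w^3 + 24*w^2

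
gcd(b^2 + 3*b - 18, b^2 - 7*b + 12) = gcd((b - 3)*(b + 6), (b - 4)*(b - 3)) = b - 3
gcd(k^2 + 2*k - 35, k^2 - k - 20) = k - 5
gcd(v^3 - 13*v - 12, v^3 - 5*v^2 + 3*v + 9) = v + 1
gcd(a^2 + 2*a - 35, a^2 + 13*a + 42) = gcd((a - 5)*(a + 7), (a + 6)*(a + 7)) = a + 7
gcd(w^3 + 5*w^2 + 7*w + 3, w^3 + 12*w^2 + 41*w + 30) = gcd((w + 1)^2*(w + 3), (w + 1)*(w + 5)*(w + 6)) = w + 1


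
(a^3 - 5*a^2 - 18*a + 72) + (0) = a^3 - 5*a^2 - 18*a + 72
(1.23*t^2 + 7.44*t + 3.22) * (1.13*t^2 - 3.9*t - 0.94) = 1.3899*t^4 + 3.6102*t^3 - 26.5336*t^2 - 19.5516*t - 3.0268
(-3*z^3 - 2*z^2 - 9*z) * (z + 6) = -3*z^4 - 20*z^3 - 21*z^2 - 54*z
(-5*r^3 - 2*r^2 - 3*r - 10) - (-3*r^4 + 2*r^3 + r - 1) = 3*r^4 - 7*r^3 - 2*r^2 - 4*r - 9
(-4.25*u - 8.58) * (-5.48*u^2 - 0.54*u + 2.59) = 23.29*u^3 + 49.3134*u^2 - 6.3743*u - 22.2222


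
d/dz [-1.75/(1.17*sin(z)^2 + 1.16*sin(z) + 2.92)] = (4.095*sin(z) + 2.03)*cos(z)/(1.17*sin(z)^2 + 1.16*sin(z) + 2.92)^2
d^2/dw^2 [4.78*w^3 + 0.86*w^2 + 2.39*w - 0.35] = 28.68*w + 1.72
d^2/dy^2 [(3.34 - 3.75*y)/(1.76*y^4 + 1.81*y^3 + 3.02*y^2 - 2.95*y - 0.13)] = (-139.392*y^7 + 15.7836800000001*y^6 + 125.89287*y^5 + 211.046412*y^4 + 97.1393579999999*y^3 + 74.3510400000001*y^2 - 182.654448*y + 63.631518)/(5.451776*y^12 + 16.819968*y^11 + 45.362064*y^10 + 36.239053*y^9 + 20.243994*y^8 - 76.033521*y^7 - 28.682467*y^6 - 33.674841*y^5 + 79.541736*y^4 - 18.631588*y^3 - 3.240861*y^2 - 0.149565*y - 0.002197)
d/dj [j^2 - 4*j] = 2*j - 4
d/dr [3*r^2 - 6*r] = 6*r - 6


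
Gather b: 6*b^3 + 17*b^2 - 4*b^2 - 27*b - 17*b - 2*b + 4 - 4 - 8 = 6*b^3 + 13*b^2 - 46*b - 8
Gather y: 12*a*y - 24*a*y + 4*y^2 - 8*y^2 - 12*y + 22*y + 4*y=-4*y^2 + y*(14 - 12*a)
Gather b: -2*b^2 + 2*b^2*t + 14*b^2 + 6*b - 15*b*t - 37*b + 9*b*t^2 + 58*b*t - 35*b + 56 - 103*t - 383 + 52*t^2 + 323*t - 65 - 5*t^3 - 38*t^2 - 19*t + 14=b^2*(2*t + 12) + b*(9*t^2 + 43*t - 66) - 5*t^3 + 14*t^2 + 201*t - 378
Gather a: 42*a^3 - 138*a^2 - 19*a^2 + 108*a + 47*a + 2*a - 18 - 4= 42*a^3 - 157*a^2 + 157*a - 22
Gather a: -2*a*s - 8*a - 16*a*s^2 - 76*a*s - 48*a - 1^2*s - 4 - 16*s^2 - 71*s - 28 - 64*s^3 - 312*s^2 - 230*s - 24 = a*(-16*s^2 - 78*s - 56) - 64*s^3 - 328*s^2 - 302*s - 56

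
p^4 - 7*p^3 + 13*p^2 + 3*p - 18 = (p - 3)^2*(p - 2)*(p + 1)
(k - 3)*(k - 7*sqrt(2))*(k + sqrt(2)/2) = k^3 - 13*sqrt(2)*k^2/2 - 3*k^2 - 7*k + 39*sqrt(2)*k/2 + 21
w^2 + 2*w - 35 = (w - 5)*(w + 7)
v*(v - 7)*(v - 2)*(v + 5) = v^4 - 4*v^3 - 31*v^2 + 70*v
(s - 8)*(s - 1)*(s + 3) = s^3 - 6*s^2 - 19*s + 24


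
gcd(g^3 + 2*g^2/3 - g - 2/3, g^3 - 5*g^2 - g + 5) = g^2 - 1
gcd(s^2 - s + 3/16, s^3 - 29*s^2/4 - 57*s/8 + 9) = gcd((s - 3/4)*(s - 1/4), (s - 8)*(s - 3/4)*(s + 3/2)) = s - 3/4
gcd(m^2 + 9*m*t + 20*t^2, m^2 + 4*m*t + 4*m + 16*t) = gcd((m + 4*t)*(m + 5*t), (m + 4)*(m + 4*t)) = m + 4*t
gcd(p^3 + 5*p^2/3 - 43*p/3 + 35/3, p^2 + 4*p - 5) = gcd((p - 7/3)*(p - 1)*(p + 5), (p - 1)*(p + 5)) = p^2 + 4*p - 5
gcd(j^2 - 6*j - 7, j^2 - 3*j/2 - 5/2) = j + 1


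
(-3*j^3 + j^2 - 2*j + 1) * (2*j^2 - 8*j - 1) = -6*j^5 + 26*j^4 - 9*j^3 + 17*j^2 - 6*j - 1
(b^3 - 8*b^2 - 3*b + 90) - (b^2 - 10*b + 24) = b^3 - 9*b^2 + 7*b + 66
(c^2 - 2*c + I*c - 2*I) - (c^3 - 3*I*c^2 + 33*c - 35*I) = -c^3 + c^2 + 3*I*c^2 - 35*c + I*c + 33*I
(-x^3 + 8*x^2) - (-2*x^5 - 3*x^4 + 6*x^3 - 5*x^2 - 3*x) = 2*x^5 + 3*x^4 - 7*x^3 + 13*x^2 + 3*x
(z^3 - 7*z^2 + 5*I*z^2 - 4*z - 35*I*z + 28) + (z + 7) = z^3 - 7*z^2 + 5*I*z^2 - 3*z - 35*I*z + 35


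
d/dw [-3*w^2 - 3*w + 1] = -6*w - 3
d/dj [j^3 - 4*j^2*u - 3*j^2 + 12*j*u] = 3*j^2 - 8*j*u - 6*j + 12*u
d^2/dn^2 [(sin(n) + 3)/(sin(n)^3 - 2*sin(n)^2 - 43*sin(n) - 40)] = (-4*sin(n)^6 - 17*sin(n)^5 - 87*sin(n)^4 - 113*sin(n)^3 - 1263*sin(n)^2 - 1826*sin(n) + 7174)/((sin(n) - 8)^3*(sin(n) + 1)^2*(sin(n) + 5)^3)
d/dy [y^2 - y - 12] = 2*y - 1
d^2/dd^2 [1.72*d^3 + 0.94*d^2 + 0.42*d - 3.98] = 10.32*d + 1.88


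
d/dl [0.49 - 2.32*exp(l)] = -2.32*exp(l)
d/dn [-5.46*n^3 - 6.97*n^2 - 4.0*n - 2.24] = -16.38*n^2 - 13.94*n - 4.0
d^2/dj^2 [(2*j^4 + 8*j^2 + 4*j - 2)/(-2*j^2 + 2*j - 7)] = 8*(-2*j^6 + 6*j^5 - 27*j^4 + 44*j^3 - 57*j^2 + 36*j - 117)/(8*j^6 - 24*j^5 + 108*j^4 - 176*j^3 + 378*j^2 - 294*j + 343)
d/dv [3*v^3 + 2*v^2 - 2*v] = 9*v^2 + 4*v - 2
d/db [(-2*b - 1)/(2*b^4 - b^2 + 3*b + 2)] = (-4*b^4 + 2*b^2 - 6*b + (2*b + 1)*(8*b^3 - 2*b + 3) - 4)/(2*b^4 - b^2 + 3*b + 2)^2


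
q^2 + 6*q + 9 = (q + 3)^2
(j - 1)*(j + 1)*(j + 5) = j^3 + 5*j^2 - j - 5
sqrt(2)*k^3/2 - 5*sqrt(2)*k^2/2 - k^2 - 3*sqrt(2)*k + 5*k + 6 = (k - 6)*(k - sqrt(2))*(sqrt(2)*k/2 + sqrt(2)/2)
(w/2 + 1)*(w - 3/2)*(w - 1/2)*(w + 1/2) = w^4/2 + w^3/4 - 13*w^2/8 - w/16 + 3/8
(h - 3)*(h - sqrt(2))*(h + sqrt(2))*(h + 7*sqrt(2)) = h^4 - 3*h^3 + 7*sqrt(2)*h^3 - 21*sqrt(2)*h^2 - 2*h^2 - 14*sqrt(2)*h + 6*h + 42*sqrt(2)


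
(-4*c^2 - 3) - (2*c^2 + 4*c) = -6*c^2 - 4*c - 3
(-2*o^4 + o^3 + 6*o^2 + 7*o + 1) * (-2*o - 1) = 4*o^5 - 13*o^3 - 20*o^2 - 9*o - 1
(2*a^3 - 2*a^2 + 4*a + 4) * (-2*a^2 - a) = -4*a^5 + 2*a^4 - 6*a^3 - 12*a^2 - 4*a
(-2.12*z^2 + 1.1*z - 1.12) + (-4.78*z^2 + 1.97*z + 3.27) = -6.9*z^2 + 3.07*z + 2.15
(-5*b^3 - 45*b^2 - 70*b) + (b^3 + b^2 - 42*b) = -4*b^3 - 44*b^2 - 112*b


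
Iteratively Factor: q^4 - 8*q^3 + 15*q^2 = (q)*(q^3 - 8*q^2 + 15*q) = q*(q - 3)*(q^2 - 5*q) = q^2*(q - 3)*(q - 5)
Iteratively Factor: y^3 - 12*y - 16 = (y + 2)*(y^2 - 2*y - 8) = (y + 2)^2*(y - 4)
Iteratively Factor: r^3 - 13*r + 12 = (r - 1)*(r^2 + r - 12) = (r - 1)*(r + 4)*(r - 3)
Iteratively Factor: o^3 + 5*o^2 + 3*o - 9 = (o + 3)*(o^2 + 2*o - 3) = (o - 1)*(o + 3)*(o + 3)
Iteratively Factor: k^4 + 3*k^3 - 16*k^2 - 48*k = (k + 3)*(k^3 - 16*k) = (k - 4)*(k + 3)*(k^2 + 4*k) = (k - 4)*(k + 3)*(k + 4)*(k)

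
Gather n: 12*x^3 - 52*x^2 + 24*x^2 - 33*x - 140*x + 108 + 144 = 12*x^3 - 28*x^2 - 173*x + 252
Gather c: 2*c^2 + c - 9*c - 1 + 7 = 2*c^2 - 8*c + 6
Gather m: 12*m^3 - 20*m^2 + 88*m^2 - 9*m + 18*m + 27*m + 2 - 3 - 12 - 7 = 12*m^3 + 68*m^2 + 36*m - 20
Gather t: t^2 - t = t^2 - t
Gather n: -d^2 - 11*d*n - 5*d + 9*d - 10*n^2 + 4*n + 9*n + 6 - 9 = -d^2 + 4*d - 10*n^2 + n*(13 - 11*d) - 3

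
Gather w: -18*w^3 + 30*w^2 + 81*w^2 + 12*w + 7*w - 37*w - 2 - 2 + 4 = -18*w^3 + 111*w^2 - 18*w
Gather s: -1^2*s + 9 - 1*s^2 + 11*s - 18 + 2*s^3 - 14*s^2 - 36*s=2*s^3 - 15*s^2 - 26*s - 9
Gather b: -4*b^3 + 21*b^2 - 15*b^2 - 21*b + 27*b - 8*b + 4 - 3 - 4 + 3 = -4*b^3 + 6*b^2 - 2*b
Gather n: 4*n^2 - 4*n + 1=4*n^2 - 4*n + 1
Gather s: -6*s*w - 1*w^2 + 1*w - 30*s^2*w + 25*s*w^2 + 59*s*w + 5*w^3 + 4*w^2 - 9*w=-30*s^2*w + s*(25*w^2 + 53*w) + 5*w^3 + 3*w^2 - 8*w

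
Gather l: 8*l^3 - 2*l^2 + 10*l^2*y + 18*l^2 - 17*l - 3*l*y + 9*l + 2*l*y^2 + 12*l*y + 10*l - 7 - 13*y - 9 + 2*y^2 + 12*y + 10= 8*l^3 + l^2*(10*y + 16) + l*(2*y^2 + 9*y + 2) + 2*y^2 - y - 6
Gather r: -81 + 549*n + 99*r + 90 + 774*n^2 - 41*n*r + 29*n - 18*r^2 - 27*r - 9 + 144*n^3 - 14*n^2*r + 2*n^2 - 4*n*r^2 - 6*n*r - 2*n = 144*n^3 + 776*n^2 + 576*n + r^2*(-4*n - 18) + r*(-14*n^2 - 47*n + 72)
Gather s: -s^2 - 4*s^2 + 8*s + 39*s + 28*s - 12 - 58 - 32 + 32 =-5*s^2 + 75*s - 70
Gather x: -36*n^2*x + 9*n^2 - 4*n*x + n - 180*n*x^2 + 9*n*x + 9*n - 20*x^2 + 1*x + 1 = 9*n^2 + 10*n + x^2*(-180*n - 20) + x*(-36*n^2 + 5*n + 1) + 1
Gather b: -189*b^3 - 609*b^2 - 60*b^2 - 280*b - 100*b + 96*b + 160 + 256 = -189*b^3 - 669*b^2 - 284*b + 416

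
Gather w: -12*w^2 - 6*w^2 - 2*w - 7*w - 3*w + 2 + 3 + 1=-18*w^2 - 12*w + 6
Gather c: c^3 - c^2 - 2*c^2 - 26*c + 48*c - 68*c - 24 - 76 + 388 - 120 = c^3 - 3*c^2 - 46*c + 168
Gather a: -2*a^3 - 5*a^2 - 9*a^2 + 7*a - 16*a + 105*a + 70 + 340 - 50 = -2*a^3 - 14*a^2 + 96*a + 360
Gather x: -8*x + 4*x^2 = 4*x^2 - 8*x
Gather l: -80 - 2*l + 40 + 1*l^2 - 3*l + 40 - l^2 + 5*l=0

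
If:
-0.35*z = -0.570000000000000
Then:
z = 1.63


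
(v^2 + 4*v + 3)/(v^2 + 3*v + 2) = (v + 3)/(v + 2)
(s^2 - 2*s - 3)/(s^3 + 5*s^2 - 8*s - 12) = (s - 3)/(s^2 + 4*s - 12)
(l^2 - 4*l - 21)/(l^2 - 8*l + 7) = (l + 3)/(l - 1)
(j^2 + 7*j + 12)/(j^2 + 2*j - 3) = (j + 4)/(j - 1)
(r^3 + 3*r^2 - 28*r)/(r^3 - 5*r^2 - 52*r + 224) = r/(r - 8)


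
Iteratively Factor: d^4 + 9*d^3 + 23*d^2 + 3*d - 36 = (d + 3)*(d^3 + 6*d^2 + 5*d - 12) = (d - 1)*(d + 3)*(d^2 + 7*d + 12) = (d - 1)*(d + 3)*(d + 4)*(d + 3)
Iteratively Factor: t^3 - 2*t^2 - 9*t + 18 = (t - 3)*(t^2 + t - 6) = (t - 3)*(t - 2)*(t + 3)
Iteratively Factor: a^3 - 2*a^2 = (a)*(a^2 - 2*a) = a^2*(a - 2)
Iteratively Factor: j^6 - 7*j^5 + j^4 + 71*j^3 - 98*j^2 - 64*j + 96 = (j + 3)*(j^5 - 10*j^4 + 31*j^3 - 22*j^2 - 32*j + 32) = (j - 1)*(j + 3)*(j^4 - 9*j^3 + 22*j^2 - 32) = (j - 1)*(j + 1)*(j + 3)*(j^3 - 10*j^2 + 32*j - 32) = (j - 4)*(j - 1)*(j + 1)*(j + 3)*(j^2 - 6*j + 8) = (j - 4)*(j - 2)*(j - 1)*(j + 1)*(j + 3)*(j - 4)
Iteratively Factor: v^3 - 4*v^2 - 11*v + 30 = (v + 3)*(v^2 - 7*v + 10) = (v - 2)*(v + 3)*(v - 5)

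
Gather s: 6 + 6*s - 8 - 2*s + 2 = 4*s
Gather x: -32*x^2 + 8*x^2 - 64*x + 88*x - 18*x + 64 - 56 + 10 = -24*x^2 + 6*x + 18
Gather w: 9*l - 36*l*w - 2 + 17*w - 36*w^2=9*l - 36*w^2 + w*(17 - 36*l) - 2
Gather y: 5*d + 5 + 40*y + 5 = 5*d + 40*y + 10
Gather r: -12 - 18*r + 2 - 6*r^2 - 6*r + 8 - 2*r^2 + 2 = -8*r^2 - 24*r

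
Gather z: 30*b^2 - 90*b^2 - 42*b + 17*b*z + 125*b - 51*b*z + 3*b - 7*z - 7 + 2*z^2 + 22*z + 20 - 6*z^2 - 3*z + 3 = -60*b^2 + 86*b - 4*z^2 + z*(12 - 34*b) + 16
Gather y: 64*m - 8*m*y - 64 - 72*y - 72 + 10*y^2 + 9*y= 64*m + 10*y^2 + y*(-8*m - 63) - 136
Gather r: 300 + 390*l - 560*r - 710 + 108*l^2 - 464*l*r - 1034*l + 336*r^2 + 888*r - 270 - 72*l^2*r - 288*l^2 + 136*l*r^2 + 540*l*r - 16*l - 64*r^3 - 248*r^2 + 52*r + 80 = -180*l^2 - 660*l - 64*r^3 + r^2*(136*l + 88) + r*(-72*l^2 + 76*l + 380) - 600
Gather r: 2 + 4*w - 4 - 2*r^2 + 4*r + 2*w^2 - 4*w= -2*r^2 + 4*r + 2*w^2 - 2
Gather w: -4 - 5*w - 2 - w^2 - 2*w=-w^2 - 7*w - 6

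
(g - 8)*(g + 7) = g^2 - g - 56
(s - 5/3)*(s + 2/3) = s^2 - s - 10/9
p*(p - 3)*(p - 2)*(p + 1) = p^4 - 4*p^3 + p^2 + 6*p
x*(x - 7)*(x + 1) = x^3 - 6*x^2 - 7*x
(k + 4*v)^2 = k^2 + 8*k*v + 16*v^2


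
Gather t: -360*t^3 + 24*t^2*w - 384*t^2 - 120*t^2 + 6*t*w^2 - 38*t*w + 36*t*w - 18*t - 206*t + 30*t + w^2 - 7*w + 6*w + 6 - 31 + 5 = -360*t^3 + t^2*(24*w - 504) + t*(6*w^2 - 2*w - 194) + w^2 - w - 20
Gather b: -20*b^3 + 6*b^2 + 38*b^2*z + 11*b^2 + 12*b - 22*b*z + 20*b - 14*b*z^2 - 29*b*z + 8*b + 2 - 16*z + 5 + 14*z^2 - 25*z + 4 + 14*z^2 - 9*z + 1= -20*b^3 + b^2*(38*z + 17) + b*(-14*z^2 - 51*z + 40) + 28*z^2 - 50*z + 12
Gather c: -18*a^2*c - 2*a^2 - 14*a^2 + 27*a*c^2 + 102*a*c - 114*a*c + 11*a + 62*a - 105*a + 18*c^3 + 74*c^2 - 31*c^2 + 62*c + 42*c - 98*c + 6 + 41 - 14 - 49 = -16*a^2 - 32*a + 18*c^3 + c^2*(27*a + 43) + c*(-18*a^2 - 12*a + 6) - 16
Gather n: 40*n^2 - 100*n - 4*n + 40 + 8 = 40*n^2 - 104*n + 48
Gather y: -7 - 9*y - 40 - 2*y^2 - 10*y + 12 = -2*y^2 - 19*y - 35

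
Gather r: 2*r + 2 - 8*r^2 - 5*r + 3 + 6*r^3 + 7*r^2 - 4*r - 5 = 6*r^3 - r^2 - 7*r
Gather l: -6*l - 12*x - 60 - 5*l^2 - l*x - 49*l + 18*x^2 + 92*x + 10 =-5*l^2 + l*(-x - 55) + 18*x^2 + 80*x - 50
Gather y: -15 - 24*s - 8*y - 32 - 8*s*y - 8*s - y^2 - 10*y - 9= -32*s - y^2 + y*(-8*s - 18) - 56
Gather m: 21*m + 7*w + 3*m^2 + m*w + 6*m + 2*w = 3*m^2 + m*(w + 27) + 9*w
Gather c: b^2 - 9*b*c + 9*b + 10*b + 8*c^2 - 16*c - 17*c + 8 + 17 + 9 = b^2 + 19*b + 8*c^2 + c*(-9*b - 33) + 34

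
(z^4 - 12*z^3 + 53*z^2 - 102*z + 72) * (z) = z^5 - 12*z^4 + 53*z^3 - 102*z^2 + 72*z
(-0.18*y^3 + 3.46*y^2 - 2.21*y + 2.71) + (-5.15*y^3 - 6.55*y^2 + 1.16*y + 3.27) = -5.33*y^3 - 3.09*y^2 - 1.05*y + 5.98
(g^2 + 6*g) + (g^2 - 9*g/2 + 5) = 2*g^2 + 3*g/2 + 5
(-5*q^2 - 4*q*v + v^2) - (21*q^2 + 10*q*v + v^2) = -26*q^2 - 14*q*v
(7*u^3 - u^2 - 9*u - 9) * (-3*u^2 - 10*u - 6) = -21*u^5 - 67*u^4 - 5*u^3 + 123*u^2 + 144*u + 54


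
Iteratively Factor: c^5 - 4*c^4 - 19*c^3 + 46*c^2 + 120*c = (c)*(c^4 - 4*c^3 - 19*c^2 + 46*c + 120) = c*(c + 3)*(c^3 - 7*c^2 + 2*c + 40) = c*(c - 5)*(c + 3)*(c^2 - 2*c - 8) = c*(c - 5)*(c - 4)*(c + 3)*(c + 2)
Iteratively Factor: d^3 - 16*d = (d)*(d^2 - 16) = d*(d - 4)*(d + 4)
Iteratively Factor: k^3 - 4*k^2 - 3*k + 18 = (k - 3)*(k^2 - k - 6) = (k - 3)*(k + 2)*(k - 3)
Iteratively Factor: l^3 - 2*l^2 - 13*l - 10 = (l - 5)*(l^2 + 3*l + 2) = (l - 5)*(l + 2)*(l + 1)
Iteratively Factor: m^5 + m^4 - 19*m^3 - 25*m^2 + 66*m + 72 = (m + 3)*(m^4 - 2*m^3 - 13*m^2 + 14*m + 24) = (m + 3)^2*(m^3 - 5*m^2 + 2*m + 8) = (m - 4)*(m + 3)^2*(m^2 - m - 2) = (m - 4)*(m + 1)*(m + 3)^2*(m - 2)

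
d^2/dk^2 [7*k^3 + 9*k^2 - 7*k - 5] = 42*k + 18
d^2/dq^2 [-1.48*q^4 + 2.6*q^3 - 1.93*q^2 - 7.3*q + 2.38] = -17.76*q^2 + 15.6*q - 3.86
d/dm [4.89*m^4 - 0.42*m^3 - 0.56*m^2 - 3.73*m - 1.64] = 19.56*m^3 - 1.26*m^2 - 1.12*m - 3.73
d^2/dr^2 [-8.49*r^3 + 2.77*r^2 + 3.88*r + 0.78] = 5.54 - 50.94*r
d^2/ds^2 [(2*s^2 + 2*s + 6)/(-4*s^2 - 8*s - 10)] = 2*(4*s^3 - 6*s^2 - 42*s - 23)/(8*s^6 + 48*s^5 + 156*s^4 + 304*s^3 + 390*s^2 + 300*s + 125)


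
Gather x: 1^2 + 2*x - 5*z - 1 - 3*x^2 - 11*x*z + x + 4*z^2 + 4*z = -3*x^2 + x*(3 - 11*z) + 4*z^2 - z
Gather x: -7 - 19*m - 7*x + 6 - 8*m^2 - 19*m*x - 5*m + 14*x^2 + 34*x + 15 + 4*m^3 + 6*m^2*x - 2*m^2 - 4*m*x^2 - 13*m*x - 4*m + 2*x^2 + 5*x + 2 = 4*m^3 - 10*m^2 - 28*m + x^2*(16 - 4*m) + x*(6*m^2 - 32*m + 32) + 16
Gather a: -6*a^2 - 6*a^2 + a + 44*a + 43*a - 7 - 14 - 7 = -12*a^2 + 88*a - 28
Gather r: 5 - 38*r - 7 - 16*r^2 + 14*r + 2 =-16*r^2 - 24*r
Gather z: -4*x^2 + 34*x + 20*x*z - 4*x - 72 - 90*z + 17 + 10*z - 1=-4*x^2 + 30*x + z*(20*x - 80) - 56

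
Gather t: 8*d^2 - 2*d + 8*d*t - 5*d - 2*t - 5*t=8*d^2 - 7*d + t*(8*d - 7)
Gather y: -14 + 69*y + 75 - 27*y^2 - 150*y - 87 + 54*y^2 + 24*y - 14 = 27*y^2 - 57*y - 40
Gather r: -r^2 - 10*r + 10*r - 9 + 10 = 1 - r^2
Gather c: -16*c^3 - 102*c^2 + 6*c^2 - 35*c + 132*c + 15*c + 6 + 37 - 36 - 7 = -16*c^3 - 96*c^2 + 112*c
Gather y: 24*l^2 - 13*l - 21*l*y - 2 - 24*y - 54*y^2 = 24*l^2 - 13*l - 54*y^2 + y*(-21*l - 24) - 2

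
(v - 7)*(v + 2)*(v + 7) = v^3 + 2*v^2 - 49*v - 98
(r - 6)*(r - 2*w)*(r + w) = r^3 - r^2*w - 6*r^2 - 2*r*w^2 + 6*r*w + 12*w^2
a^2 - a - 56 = (a - 8)*(a + 7)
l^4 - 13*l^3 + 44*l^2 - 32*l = l*(l - 8)*(l - 4)*(l - 1)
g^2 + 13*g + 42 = (g + 6)*(g + 7)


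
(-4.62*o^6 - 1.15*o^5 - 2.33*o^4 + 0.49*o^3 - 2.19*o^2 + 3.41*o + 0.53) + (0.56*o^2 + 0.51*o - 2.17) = -4.62*o^6 - 1.15*o^5 - 2.33*o^4 + 0.49*o^3 - 1.63*o^2 + 3.92*o - 1.64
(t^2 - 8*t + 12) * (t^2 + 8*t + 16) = t^4 - 36*t^2 - 32*t + 192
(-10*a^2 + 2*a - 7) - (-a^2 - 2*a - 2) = -9*a^2 + 4*a - 5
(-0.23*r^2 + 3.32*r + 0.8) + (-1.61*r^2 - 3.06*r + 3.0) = -1.84*r^2 + 0.26*r + 3.8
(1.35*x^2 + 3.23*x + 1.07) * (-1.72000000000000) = -2.322*x^2 - 5.5556*x - 1.8404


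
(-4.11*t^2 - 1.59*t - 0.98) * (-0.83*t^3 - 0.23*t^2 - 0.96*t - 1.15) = 3.4113*t^5 + 2.265*t^4 + 5.1247*t^3 + 6.4783*t^2 + 2.7693*t + 1.127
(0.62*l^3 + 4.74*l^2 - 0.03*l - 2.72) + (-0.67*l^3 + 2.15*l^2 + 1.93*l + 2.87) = -0.05*l^3 + 6.89*l^2 + 1.9*l + 0.15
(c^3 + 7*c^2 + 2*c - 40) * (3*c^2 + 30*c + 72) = 3*c^5 + 51*c^4 + 288*c^3 + 444*c^2 - 1056*c - 2880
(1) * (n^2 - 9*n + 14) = n^2 - 9*n + 14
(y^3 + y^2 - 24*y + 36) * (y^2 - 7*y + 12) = y^5 - 6*y^4 - 19*y^3 + 216*y^2 - 540*y + 432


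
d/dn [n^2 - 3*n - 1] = 2*n - 3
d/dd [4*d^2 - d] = 8*d - 1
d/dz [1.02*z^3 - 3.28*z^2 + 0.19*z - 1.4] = 3.06*z^2 - 6.56*z + 0.19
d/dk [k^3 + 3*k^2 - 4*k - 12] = 3*k^2 + 6*k - 4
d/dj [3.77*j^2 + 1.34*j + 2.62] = 7.54*j + 1.34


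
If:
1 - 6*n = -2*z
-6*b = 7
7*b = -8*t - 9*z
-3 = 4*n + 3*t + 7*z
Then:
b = -7/6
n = -2/7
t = 107/42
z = -19/14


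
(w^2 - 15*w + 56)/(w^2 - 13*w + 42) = (w - 8)/(w - 6)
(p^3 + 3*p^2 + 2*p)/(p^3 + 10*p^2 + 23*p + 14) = p/(p + 7)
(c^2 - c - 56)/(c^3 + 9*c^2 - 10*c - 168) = (c - 8)/(c^2 + 2*c - 24)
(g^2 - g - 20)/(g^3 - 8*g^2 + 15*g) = (g + 4)/(g*(g - 3))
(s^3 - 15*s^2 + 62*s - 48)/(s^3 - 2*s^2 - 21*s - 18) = (s^2 - 9*s + 8)/(s^2 + 4*s + 3)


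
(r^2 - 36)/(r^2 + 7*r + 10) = (r^2 - 36)/(r^2 + 7*r + 10)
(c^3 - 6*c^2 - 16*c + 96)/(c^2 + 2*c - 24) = (c^2 - 2*c - 24)/(c + 6)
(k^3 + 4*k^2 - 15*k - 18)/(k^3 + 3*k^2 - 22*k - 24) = (k - 3)/(k - 4)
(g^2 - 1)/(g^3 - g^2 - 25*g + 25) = (g + 1)/(g^2 - 25)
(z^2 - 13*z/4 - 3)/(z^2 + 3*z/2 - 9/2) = (4*z^2 - 13*z - 12)/(2*(2*z^2 + 3*z - 9))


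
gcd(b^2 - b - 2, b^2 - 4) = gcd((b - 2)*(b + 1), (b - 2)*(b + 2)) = b - 2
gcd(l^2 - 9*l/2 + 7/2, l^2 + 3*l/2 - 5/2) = l - 1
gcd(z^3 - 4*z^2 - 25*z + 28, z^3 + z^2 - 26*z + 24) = z - 1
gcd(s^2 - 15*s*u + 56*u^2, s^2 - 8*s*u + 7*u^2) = s - 7*u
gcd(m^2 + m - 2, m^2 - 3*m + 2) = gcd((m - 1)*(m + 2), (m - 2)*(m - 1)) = m - 1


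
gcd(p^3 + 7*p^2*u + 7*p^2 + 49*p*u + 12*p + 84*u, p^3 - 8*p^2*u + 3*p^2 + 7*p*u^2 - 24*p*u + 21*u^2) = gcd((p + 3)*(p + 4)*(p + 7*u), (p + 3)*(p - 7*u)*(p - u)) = p + 3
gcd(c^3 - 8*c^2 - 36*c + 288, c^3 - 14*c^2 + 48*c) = c^2 - 14*c + 48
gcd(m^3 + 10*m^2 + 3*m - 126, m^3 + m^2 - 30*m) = m + 6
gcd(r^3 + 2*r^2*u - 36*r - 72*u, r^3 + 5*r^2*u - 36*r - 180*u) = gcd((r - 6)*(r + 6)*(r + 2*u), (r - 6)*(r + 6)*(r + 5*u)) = r^2 - 36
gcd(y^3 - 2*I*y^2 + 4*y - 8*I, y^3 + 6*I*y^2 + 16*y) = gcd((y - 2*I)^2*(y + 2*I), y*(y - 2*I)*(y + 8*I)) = y - 2*I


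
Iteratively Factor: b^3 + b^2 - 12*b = (b)*(b^2 + b - 12) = b*(b + 4)*(b - 3)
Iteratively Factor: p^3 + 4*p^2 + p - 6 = (p + 3)*(p^2 + p - 2) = (p - 1)*(p + 3)*(p + 2)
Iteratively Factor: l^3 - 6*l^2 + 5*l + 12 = (l + 1)*(l^2 - 7*l + 12) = (l - 3)*(l + 1)*(l - 4)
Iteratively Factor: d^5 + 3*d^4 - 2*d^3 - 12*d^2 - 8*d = (d)*(d^4 + 3*d^3 - 2*d^2 - 12*d - 8) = d*(d - 2)*(d^3 + 5*d^2 + 8*d + 4) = d*(d - 2)*(d + 1)*(d^2 + 4*d + 4) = d*(d - 2)*(d + 1)*(d + 2)*(d + 2)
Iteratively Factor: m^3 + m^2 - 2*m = (m + 2)*(m^2 - m) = m*(m + 2)*(m - 1)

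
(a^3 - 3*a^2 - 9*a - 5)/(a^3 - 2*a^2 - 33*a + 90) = (a^2 + 2*a + 1)/(a^2 + 3*a - 18)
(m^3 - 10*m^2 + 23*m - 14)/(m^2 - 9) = (m^3 - 10*m^2 + 23*m - 14)/(m^2 - 9)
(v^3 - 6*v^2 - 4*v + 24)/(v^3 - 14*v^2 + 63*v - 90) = (v^2 - 4)/(v^2 - 8*v + 15)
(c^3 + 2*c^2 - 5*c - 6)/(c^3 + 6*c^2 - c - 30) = (c + 1)/(c + 5)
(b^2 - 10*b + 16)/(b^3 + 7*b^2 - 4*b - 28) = (b - 8)/(b^2 + 9*b + 14)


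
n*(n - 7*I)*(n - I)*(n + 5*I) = n^4 - 3*I*n^3 + 33*n^2 - 35*I*n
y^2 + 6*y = y*(y + 6)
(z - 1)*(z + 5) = z^2 + 4*z - 5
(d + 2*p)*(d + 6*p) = d^2 + 8*d*p + 12*p^2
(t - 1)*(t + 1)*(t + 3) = t^3 + 3*t^2 - t - 3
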